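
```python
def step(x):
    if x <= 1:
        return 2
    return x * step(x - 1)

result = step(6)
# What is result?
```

step(6) = 6 * 5 * 4 * 3 * 2 * 2 = 1440

Answer: 1440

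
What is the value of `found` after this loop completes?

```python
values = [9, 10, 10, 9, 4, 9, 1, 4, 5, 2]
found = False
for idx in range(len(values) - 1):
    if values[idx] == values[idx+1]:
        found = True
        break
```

Check consecutive duplicates in [9, 10, 10, 9, 4, 9, 1, 4, 5, 2]
`found` takes the values: False → True

Answer: True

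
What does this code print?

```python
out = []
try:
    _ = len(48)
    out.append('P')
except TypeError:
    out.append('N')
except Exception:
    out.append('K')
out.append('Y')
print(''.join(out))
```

Execution trace: 'N' (except TypeError) → 'Y' (after the try/except). Output: NY

Answer: NY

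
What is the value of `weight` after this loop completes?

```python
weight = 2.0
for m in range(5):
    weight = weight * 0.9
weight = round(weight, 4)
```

Exponential decay: 2.0 * 0.9^5
`weight` takes the values: 2.0 → 1.8 → 1.62 → 1.458 → 1.3122 → 1.18098 → 1.181

Answer: 1.181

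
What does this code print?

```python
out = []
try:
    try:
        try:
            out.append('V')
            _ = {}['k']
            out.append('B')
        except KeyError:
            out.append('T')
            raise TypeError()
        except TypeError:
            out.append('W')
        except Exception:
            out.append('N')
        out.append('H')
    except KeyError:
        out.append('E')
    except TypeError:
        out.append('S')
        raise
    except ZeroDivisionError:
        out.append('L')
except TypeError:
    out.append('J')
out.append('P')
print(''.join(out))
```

Execution trace: 'V' (inner try body) → 'T' (inner except KeyError) → 'S' (except TypeError) → 'J' (outer except TypeError) → 'P' (after the try/except). Output: VTSJP

Answer: VTSJP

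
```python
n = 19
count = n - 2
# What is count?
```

Trace:
`n = 19` → n = 19
`count = n - 2` → count = 17
So count = 17

Answer: 17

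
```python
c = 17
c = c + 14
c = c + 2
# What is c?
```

Trace:
`c = 17` → c = 17
`c = c + 14` → c = 31
`c = c + 2` → c = 33
So c = 33

Answer: 33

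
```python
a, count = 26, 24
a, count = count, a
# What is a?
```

Trace:
`a, count = 26, 24` → a = 26; count = 24
`a, count = count, a` → a = 24; count = 26
So a = 24

Answer: 24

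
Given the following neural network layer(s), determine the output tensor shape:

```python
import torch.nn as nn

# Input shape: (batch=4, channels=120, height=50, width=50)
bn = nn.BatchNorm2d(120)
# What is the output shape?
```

Input: (4, 120, 50, 50) -> Output: (4, 120, 50, 50)

Answer: (4, 120, 50, 50)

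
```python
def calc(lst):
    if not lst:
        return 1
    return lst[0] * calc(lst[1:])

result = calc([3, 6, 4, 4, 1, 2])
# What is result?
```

Product over [3, 6, 4, 4, 1, 2] = 3 * 6 * 4 * 4 * 1 * 2 = 576

Answer: 576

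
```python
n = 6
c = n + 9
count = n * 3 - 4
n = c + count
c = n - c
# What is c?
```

Trace:
`n = 6` → n = 6
`c = n + 9` → c = 15
`count = n * 3 - 4` → count = 14
`n = c + count` → n = 29
`c = n - c` → c = 14
So c = 14

Answer: 14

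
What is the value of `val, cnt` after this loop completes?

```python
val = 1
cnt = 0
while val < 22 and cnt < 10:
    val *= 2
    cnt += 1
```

Double until >= 22 or 10 iterations
`val, cnt` takes the values: (1, 0) → (2, 0) → (2, 1) → (4, 1) → (4, 2) → (8, 2) → (8, 3) → (16, 3) → (16, 4) → (32, 4) → (32, 5)

Answer: 32, 5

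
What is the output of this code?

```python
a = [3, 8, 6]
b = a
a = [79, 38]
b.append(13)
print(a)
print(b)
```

Key concept: rebinding vs mutation: a is rebound to a new list, b still points at the original.
Step by step:
`a = [3, 8, 6]` → a = [3, 8, 6]
`b = a` → b = [3, 8, 6] (same object as a)
`a = [79, 38]` → a = [79, 38]
`b.append(13)` → b = [3, 8, 6, 13]
`print(a)` → prints [79, 38]
`print(b)` → prints [3, 8, 6, 13]

Answer:
[79, 38]
[3, 8, 6, 13]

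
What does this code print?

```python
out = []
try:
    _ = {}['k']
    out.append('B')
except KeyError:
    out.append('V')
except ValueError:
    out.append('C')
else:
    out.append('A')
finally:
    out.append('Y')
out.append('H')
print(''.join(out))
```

Execution trace: 'V' (except KeyError) → 'Y' (finally) → 'H' (after the try/except). Output: VYH

Answer: VYH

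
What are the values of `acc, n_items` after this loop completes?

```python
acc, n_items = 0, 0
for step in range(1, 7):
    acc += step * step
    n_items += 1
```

Sum of squares and count
`acc, n_items` takes the values: (0, 0) → (1, 0) → (1, 1) → (5, 1) → (5, 2) → (14, 2) → (14, 3) → (30, 3) → (30, 4) → (55, 4) → (55, 5) → (91, 5) → (91, 6)

Answer: 91, 6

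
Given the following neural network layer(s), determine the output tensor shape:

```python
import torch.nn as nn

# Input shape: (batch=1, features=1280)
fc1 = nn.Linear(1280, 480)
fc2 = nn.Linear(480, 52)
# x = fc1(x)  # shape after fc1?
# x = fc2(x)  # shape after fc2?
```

Input: (1, 1280) -> after fc1: (1, 480) -> Output: (1, 52)

Answer: (1, 52)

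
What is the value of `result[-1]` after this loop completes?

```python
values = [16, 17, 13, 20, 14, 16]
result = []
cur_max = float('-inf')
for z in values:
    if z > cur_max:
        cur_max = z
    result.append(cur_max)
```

Running max ends at 20
`result` takes the values: [] → [16] → [16, 17] → [16, 17, 17] → [16, 17, 17, 20] → [16, 17, 17, 20, 20] → [16, 17, 17, 20, 20, 20]
So `result[-1]` = 20

Answer: 20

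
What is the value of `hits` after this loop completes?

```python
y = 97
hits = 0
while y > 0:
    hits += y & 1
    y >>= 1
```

Count set bits in 97 (binary: 0b1100001)
`hits` takes the values: 0 → 1 → 2 → 3

Answer: 3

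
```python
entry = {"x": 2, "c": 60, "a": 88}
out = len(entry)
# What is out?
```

Trace:
`entry = {"x": 2, "c": 60, "a": 88}` → entry = {'x': 2, 'c': 60, 'a': 88}
`out = len(entry)` → out = 3
So out = 3

Answer: 3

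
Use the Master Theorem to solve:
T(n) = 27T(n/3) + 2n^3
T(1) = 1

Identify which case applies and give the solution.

a=27, b=3, f(n)=2n^3. log_3(27) = 3. Since c=3 = 3, Case 2 applies: T(n) = Θ(n^log_b(a) · log n) = O(n^3 log n).

Answer: O(n^3 log n) - Case 2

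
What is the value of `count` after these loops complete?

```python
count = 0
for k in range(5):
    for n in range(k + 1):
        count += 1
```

Triangle: 1 + 2 + ... + 5
`count` takes the values: 0 → 1 → 2 → 3 → 4 → 5 → 6 → 7 → 8 → 9 → 10 → 11 → 12 → 13 → 14 → 15

Answer: 15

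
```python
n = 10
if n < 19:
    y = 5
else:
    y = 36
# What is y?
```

Trace:
`n = 10` → n = 10
`if n < 19: ...` → n < 19 is True → y = 5
So y = 5

Answer: 5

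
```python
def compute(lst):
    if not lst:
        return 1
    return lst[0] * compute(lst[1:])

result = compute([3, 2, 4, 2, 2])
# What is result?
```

Product over [3, 2, 4, 2, 2] = 3 * 2 * 4 * 2 * 2 = 96

Answer: 96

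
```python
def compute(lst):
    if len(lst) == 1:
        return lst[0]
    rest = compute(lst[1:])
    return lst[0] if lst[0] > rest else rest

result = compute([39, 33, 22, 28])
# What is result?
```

Recursive max over [39, 33, 22, 28] = 39

Answer: 39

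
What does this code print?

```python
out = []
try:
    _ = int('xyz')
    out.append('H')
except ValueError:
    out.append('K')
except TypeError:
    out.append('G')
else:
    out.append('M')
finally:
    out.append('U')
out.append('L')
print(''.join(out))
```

Execution trace: 'K' (except ValueError) → 'U' (finally) → 'L' (after the try/except). Output: KUL

Answer: KUL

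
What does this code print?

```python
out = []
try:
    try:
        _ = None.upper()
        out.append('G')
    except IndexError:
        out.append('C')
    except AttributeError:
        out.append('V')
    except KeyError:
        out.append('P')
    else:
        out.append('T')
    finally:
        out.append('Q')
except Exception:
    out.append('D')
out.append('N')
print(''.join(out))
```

Execution trace: 'V' (inner except AttributeError) → 'Q' (inner finally) → 'N' (after the try/except). Output: VQN

Answer: VQN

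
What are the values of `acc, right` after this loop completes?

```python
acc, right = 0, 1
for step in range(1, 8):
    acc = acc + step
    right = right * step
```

Sum and factorial of 1 to 7
`acc, right` takes the values: (0, 1) → (1, 1) → (3, 1) → (3, 2) → (6, 2) → (6, 6) → (10, 6) → (10, 24) → (15, 24) → (15, 120) → (21, 120) → (21, 720) → (28, 720) → (28, 5040)

Answer: 28, 5040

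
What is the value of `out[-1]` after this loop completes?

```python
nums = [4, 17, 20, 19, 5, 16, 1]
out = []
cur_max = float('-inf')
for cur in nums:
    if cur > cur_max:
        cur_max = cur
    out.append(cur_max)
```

Running max ends at 20
`out` takes the values: [] → [4] → [4, 17] → [4, 17, 20] → [4, 17, 20, 20] → [4, 17, 20, 20, 20] → [4, 17, 20, 20, 20, 20] → [4, 17, 20, 20, 20, 20, 20]
So `out[-1]` = 20

Answer: 20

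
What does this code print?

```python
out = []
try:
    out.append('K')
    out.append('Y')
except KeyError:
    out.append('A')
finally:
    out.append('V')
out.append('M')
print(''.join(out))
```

Execution trace: 'K' (try body) → 'Y' (try body, no exception) → 'V' (finally) → 'M' (after the try/except). Output: KYVM

Answer: KYVM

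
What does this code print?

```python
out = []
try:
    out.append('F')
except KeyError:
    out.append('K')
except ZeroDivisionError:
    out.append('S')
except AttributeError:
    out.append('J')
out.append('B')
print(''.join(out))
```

Execution trace: 'F' (try body, no exception) → 'B' (after the try/except). Output: FB

Answer: FB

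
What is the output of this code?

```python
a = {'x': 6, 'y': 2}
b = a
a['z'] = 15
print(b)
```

Key concept: dict aliasing.
Step by step:
`a = {'x': 6, 'y': 2}` → a = {'x': 6, 'y': 2}
`b = a` → b = {'x': 6, 'y': 2} (same object as a)
`a['z'] = 15` → a = {'x': 6, 'y': 2, 'z': 15} (same object as b); b = {'x': 6, 'y': 2, 'z': 15} (same object as a)
`print(b)` → prints {'x': 6, 'y': 2, 'z': 15}

Answer: {'x': 6, 'y': 2, 'z': 15}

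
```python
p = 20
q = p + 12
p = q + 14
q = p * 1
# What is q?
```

Trace:
`p = 20` → p = 20
`q = p + 12` → q = 32
`p = q + 14` → p = 46
`q = p * 1` → q = 46
So q = 46

Answer: 46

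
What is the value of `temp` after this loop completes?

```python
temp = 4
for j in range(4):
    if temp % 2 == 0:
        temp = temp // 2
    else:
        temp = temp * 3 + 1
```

Collatz-style transformation from 4
`temp` takes the values: 4 → 2 → 1 → 4 → 2

Answer: 2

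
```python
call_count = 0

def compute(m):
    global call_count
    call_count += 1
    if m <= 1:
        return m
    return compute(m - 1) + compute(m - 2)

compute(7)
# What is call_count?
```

Calls(m) = 1 + Calls(m-1) + Calls(m-2); Calls(0)=Calls(1)=1. For m=7 this gives 41.

Answer: 41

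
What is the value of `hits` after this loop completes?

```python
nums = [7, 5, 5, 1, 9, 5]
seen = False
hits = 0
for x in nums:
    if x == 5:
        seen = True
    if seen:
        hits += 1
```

Count elements after first 5 in [7, 5, 5, 1, 9, 5]
`hits` takes the values: 0 → 1 → 2 → 3 → 4 → 5

Answer: 5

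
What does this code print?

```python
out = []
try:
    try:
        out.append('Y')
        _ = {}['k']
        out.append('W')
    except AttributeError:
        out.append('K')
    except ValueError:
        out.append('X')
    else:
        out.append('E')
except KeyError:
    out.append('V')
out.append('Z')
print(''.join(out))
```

Execution trace: 'Y' (try body) → 'V' (outer except KeyError) → 'Z' (after the try/except). Output: YVZ

Answer: YVZ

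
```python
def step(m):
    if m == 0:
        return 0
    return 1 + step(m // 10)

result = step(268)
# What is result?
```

Count of digits of 268: 3

Answer: 3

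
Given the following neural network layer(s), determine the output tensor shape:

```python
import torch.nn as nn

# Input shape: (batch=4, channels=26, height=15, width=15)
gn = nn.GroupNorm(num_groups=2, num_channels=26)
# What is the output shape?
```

Input: (4, 26, 15, 15) -> Output: (4, 26, 15, 15)

Answer: (4, 26, 15, 15)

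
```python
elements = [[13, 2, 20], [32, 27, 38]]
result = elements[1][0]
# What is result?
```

Trace:
`elements = [[13, 2, 20], [32, 27, 38]]` → elements = [[13, 2, 20], [32, 27, 38]]
`result = elements[1][0]` → result = 32
So result = 32

Answer: 32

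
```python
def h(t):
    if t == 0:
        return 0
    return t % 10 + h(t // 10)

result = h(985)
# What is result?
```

Sum of digits of 985: 5 + 8 + 9 = 22

Answer: 22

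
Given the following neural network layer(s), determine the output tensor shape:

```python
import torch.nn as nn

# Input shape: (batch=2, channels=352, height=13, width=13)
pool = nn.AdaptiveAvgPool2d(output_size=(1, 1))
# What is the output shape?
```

Input: (2, 352, 13, 13) -> Output: (2, 352, 1, 1)

Answer: (2, 352, 1, 1)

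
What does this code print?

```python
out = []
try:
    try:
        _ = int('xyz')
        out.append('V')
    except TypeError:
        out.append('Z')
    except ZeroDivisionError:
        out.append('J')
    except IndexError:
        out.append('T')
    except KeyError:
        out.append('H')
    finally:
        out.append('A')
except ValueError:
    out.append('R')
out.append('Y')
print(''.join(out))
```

Execution trace: 'A' (finally) → 'R' (outer except ValueError) → 'Y' (after the try/except). Output: ARY

Answer: ARY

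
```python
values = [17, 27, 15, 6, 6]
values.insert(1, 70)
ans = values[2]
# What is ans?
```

Trace:
`values = [17, 27, 15, 6, 6]` → values = [17, 27, 15, 6, 6]
`values.insert(1, 70)` → values = [17, 70, 27, 15, 6, 6]
`ans = values[2]` → ans = 27
So ans = 27

Answer: 27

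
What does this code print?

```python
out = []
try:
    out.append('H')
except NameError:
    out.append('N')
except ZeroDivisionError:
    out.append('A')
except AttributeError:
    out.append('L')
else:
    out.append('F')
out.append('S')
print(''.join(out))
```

Execution trace: 'H' (try body, no exception) → 'F' (else) → 'S' (after the try/except). Output: HFS

Answer: HFS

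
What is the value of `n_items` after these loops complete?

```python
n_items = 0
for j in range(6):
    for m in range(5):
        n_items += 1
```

6 * 5 = 30
`n_items` takes the values: 0 → 1 → 2 → 3 → 4 → 5 → 6 → 7 → 8 → 9 → 10 → 11 → 12 → 13 → 14 → 15 → 16 → 17 → 18 → 19 → 20 → 21 → 22 → 23 → 24 → 25 → 26 → 27 → 28 → 29 → 30

Answer: 30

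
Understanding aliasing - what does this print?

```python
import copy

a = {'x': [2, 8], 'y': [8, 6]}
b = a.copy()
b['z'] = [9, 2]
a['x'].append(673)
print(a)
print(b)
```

Key concept: shallow copy of dict with mutable values.
Step by step:
`a = {'x': [2, 8], 'y': [8, 6]}` → a = {'x': [2, 8], 'y': [8, 6]}
`b = a.copy()` → b = {'x': [2, 8], 'y': [8, 6]}
`b['z'] = [9, 2]` → b = {'x': [2, 8], 'y': [8, 6], 'z': [9, 2]}
`a['x'].append(673)` → a = {'x': [2, 8, 673], 'y': [8, 6]}; b = {'x': [2, 8, 673], 'y': [8, 6], 'z': [9, 2]}
`print(a)` → prints {'x': [2, 8, 673], 'y': [8, 6]}
`print(b)` → prints {'x': [2, 8, 673], 'y': [8, 6], 'z': [9, 2]}

Answer:
{'x': [2, 8, 673], 'y': [8, 6]}
{'x': [2, 8, 673], 'y': [8, 6], 'z': [9, 2]}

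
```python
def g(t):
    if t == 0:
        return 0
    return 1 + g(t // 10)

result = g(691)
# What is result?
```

Count of digits of 691: 3

Answer: 3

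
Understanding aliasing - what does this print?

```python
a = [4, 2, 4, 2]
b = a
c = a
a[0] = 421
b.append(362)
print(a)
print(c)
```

Key concept: multiple aliases.
Step by step:
`a = [4, 2, 4, 2]` → a = [4, 2, 4, 2]
`b = a` → b = [4, 2, 4, 2] (same object as a)
`c = a` → c = [4, 2, 4, 2] (same object as a, b)
`a[0] = 421` → a = [421, 2, 4, 2] (same object as b, c); b = [421, 2, 4, 2] (same object as a, c); c = [421, 2, 4, 2] (same object as a, b)
`b.append(362)` → a = [421, 2, 4, 2, 362] (same object as b, c); b = [421, 2, 4, 2, 362] (same object as a, c); c = [421, 2, 4, 2, 362] (same object as a, b)
`print(a)` → prints [421, 2, 4, 2, 362]
`print(c)` → prints [421, 2, 4, 2, 362]

Answer:
[421, 2, 4, 2, 362]
[421, 2, 4, 2, 362]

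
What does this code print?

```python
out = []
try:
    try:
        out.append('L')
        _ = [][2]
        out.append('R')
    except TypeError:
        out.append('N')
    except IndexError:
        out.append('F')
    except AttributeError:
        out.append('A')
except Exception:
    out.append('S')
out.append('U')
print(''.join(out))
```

Execution trace: 'L' (inner try body) → 'F' (inner except IndexError) → 'U' (after the try/except). Output: LFU

Answer: LFU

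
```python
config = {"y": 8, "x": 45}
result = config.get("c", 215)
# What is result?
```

Trace:
`config = {"y": 8, "x": 45}` → config = {'y': 8, 'x': 45}
`result = config.get("c", 215)` → result = 215
So result = 215

Answer: 215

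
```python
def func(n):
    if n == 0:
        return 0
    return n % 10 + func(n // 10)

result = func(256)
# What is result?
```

Sum of digits of 256: 6 + 5 + 2 = 13

Answer: 13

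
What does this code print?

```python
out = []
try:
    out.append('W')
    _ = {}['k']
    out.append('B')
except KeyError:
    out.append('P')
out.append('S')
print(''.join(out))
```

Execution trace: 'W' (try body) → 'P' (except KeyError) → 'S' (after the try/except). Output: WPS

Answer: WPS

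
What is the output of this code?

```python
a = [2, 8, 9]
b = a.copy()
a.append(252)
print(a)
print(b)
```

Key concept: list.copy() creates independent copy.
Step by step:
`a = [2, 8, 9]` → a = [2, 8, 9]
`b = a.copy()` → b = [2, 8, 9]
`a.append(252)` → a = [2, 8, 9, 252]
`print(a)` → prints [2, 8, 9, 252]
`print(b)` → prints [2, 8, 9]

Answer:
[2, 8, 9, 252]
[2, 8, 9]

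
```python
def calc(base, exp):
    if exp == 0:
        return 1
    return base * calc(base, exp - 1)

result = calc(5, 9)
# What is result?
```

calc(5, 9) = 5 * 5 * 5 * 5 * 5 * 5 * 5 * 5 * 5 = 1953125

Answer: 1953125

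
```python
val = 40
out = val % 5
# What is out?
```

Trace:
`val = 40` → val = 40
`out = val % 5` → out = 0
So out = 0

Answer: 0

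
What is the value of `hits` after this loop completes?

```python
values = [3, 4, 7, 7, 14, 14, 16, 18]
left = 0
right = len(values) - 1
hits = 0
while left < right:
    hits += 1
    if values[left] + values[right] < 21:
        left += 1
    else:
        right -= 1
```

Steps to find pair summing to 21
`hits` takes the values: 0 → 1 → 2 → 3 → 4 → 5 → 6 → 7

Answer: 7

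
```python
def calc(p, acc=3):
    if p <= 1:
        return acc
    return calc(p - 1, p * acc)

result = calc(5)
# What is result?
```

Accumulator trace (n, acc): (5, 3) -> (4, 15) -> (3, 60) -> (2, 180) -> (1, 360) -> return 360

Answer: 360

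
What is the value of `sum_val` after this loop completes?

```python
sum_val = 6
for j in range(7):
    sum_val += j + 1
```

Start at 6, add 1 to 7 = 34
`sum_val` takes the values: 6 → 7 → 9 → 12 → 16 → 21 → 27 → 34

Answer: 34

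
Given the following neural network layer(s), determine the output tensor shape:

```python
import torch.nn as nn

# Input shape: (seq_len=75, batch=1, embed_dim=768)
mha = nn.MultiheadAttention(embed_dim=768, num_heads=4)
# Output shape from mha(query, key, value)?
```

Input: (75, 1, 768) -> Output: (75, 1, 768)

Answer: (75, 1, 768)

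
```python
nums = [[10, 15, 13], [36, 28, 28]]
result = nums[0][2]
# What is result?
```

Trace:
`nums = [[10, 15, 13], [36, 28, 28]]` → nums = [[10, 15, 13], [36, 28, 28]]
`result = nums[0][2]` → result = 13
So result = 13

Answer: 13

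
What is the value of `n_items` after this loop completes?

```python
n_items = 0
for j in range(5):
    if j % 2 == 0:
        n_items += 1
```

Count numbers divisible by 2 in range(5)
`n_items` takes the values: 0 → 1 → 2 → 3

Answer: 3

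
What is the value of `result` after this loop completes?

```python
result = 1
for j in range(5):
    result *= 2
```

2^5 = 32
`result` takes the values: 1 → 2 → 4 → 8 → 16 → 32

Answer: 32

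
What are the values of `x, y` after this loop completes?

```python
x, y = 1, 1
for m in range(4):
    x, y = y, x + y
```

Fibonacci: after 4 iterations
`x, y` takes the values: (1, 1) → (1, 2) → (2, 3) → (3, 5) → (5, 8)

Answer: 5, 8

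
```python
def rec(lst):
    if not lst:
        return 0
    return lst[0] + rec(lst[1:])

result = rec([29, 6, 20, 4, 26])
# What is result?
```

29 + 6 + 20 + 4 + 26 + 0 = 85

Answer: 85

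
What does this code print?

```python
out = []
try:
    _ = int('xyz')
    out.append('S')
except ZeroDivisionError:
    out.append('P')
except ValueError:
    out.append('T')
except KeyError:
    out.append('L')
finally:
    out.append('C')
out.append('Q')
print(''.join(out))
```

Execution trace: 'T' (except ValueError) → 'C' (finally) → 'Q' (after the try/except). Output: TCQ

Answer: TCQ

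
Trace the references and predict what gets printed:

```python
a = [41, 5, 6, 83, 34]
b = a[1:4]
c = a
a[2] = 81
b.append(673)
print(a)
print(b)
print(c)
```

Key concept: slice vs alias.
Step by step:
`a = [41, 5, 6, 83, 34]` → a = [41, 5, 6, 83, 34]
`b = a[1:4]` → b = [5, 6, 83]
`c = a` → c = [41, 5, 6, 83, 34] (same object as a)
`a[2] = 81` → a = [41, 5, 81, 83, 34] (same object as c); c = [41, 5, 81, 83, 34] (same object as a)
`b.append(673)` → b = [5, 6, 83, 673]
`print(a)` → prints [41, 5, 81, 83, 34]
`print(b)` → prints [5, 6, 83, 673]
`print(c)` → prints [41, 5, 81, 83, 34]

Answer:
[41, 5, 81, 83, 34]
[5, 6, 83, 673]
[41, 5, 81, 83, 34]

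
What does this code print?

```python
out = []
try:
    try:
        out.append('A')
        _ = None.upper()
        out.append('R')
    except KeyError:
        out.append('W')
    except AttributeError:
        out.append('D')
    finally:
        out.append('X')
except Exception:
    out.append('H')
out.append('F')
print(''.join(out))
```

Execution trace: 'A' (inner try body) → 'D' (inner except AttributeError) → 'X' (inner finally) → 'F' (after the try/except). Output: ADXF

Answer: ADXF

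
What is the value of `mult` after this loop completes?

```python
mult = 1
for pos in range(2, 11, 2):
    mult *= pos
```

Product of even numbers 2 to 10
`mult` takes the values: 1 → 2 → 8 → 48 → 384 → 3840

Answer: 3840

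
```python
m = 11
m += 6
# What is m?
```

Trace:
`m = 11` → m = 11
`m += 6` → m = 17
So m = 17

Answer: 17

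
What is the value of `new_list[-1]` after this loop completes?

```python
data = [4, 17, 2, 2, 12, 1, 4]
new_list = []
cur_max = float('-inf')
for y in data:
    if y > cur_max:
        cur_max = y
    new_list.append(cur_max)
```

Running max ends at 17
`new_list` takes the values: [] → [4] → [4, 17] → [4, 17, 17] → [4, 17, 17, 17] → [4, 17, 17, 17, 17] → [4, 17, 17, 17, 17, 17] → [4, 17, 17, 17, 17, 17, 17]
So `new_list[-1]` = 17

Answer: 17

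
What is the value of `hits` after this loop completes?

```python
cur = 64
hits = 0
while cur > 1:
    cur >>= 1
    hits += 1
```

Count right shifts until 1
`hits` takes the values: 0 → 1 → 2 → 3 → 4 → 5 → 6

Answer: 6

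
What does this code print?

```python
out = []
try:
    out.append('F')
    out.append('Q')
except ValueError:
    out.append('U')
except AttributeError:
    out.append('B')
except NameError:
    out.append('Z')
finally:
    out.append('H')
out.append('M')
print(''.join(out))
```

Execution trace: 'F' (try body) → 'Q' (try body, no exception) → 'H' (finally) → 'M' (after the try/except). Output: FQHM

Answer: FQHM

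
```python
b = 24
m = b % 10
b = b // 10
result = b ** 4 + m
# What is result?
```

Trace:
`b = 24` → b = 24
`m = b % 10` → m = 4
`b = b // 10` → b = 2
`result = b ** 4 + m` → result = 20
So result = 20

Answer: 20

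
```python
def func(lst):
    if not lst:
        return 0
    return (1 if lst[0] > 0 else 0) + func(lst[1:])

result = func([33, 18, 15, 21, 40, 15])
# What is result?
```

Count of positive elements in [33, 18, 15, 21, 40, 15] = 6

Answer: 6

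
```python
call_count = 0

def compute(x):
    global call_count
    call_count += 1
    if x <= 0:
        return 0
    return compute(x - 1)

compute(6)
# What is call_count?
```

Linear recursion stepping by 1: 7 calls from x=6 down to ≤0.

Answer: 7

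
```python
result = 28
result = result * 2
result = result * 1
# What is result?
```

Trace:
`result = 28` → result = 28
`result = result * 2` → result = 56
`result = result * 1` → result = 56
So result = 56

Answer: 56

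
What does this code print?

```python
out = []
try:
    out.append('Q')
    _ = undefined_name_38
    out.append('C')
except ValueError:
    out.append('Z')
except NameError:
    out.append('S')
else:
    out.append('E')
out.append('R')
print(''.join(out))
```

Execution trace: 'Q' (try body) → 'S' (except NameError) → 'R' (after the try/except). Output: QSR

Answer: QSR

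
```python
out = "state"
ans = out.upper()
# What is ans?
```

Trace:
`out = "state"` → out = 'state'
`ans = out.upper()` → ans = 'STATE'
So ans = 'STATE'

Answer: 'STATE'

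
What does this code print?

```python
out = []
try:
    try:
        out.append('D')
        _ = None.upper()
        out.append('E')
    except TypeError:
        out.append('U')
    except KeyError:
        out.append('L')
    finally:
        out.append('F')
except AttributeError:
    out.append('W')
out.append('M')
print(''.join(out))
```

Execution trace: 'D' (inner try body) → 'F' (inner finally) → 'W' (outer except AttributeError) → 'M' (after the try/except). Output: DFWM

Answer: DFWM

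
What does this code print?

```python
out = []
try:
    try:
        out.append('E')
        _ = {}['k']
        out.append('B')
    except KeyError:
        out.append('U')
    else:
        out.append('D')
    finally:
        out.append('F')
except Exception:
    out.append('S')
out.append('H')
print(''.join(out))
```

Execution trace: 'E' (inner try body) → 'U' (inner except KeyError) → 'F' (inner finally) → 'H' (after the try/except). Output: EUFH

Answer: EUFH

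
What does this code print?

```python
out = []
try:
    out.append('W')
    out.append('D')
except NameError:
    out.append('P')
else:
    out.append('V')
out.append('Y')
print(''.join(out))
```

Execution trace: 'W' (try body) → 'D' (try body, no exception) → 'V' (else) → 'Y' (after the try/except). Output: WDVY

Answer: WDVY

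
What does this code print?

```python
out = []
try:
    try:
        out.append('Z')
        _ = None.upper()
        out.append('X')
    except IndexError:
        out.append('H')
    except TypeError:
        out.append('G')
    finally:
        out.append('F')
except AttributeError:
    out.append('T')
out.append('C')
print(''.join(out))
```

Execution trace: 'Z' (try body) → 'F' (finally) → 'T' (outer except AttributeError) → 'C' (after the try/except). Output: ZFTC

Answer: ZFTC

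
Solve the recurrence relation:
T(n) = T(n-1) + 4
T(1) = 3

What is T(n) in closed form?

Unrolling: T(n) = T(1) + 4·(n-1) = 3 + 4(n-1) = 4n - 1.

Answer: T(n) = 4n - 1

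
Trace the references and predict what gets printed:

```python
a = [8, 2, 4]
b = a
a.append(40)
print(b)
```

Key concept: basic list aliasing.
Step by step:
`a = [8, 2, 4]` → a = [8, 2, 4]
`b = a` → b = [8, 2, 4] (same object as a)
`a.append(40)` → a = [8, 2, 4, 40] (same object as b); b = [8, 2, 4, 40] (same object as a)
`print(b)` → prints [8, 2, 4, 40]

Answer: [8, 2, 4, 40]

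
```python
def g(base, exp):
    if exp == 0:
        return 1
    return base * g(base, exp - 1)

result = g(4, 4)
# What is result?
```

g(4, 4) = 4 * 4 * 4 * 4 = 256

Answer: 256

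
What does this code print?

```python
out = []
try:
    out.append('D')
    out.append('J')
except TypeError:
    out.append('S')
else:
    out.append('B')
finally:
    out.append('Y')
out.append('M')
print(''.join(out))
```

Execution trace: 'D' (try body) → 'J' (try body, no exception) → 'B' (else) → 'Y' (finally) → 'M' (after the try/except). Output: DJBYM

Answer: DJBYM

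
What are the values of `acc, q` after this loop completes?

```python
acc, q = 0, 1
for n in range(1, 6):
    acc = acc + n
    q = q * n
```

Sum and factorial of 1 to 5
`acc, q` takes the values: (0, 1) → (1, 1) → (3, 1) → (3, 2) → (6, 2) → (6, 6) → (10, 6) → (10, 24) → (15, 24) → (15, 120)

Answer: 15, 120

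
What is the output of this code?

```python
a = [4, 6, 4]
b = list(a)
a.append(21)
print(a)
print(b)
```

Key concept: list() constructor creates copy.
Step by step:
`a = [4, 6, 4]` → a = [4, 6, 4]
`b = list(a)` → b = [4, 6, 4]
`a.append(21)` → a = [4, 6, 4, 21]
`print(a)` → prints [4, 6, 4, 21]
`print(b)` → prints [4, 6, 4]

Answer:
[4, 6, 4, 21]
[4, 6, 4]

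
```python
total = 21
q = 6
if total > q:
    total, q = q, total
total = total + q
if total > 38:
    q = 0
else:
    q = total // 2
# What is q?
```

Trace:
`total = 21` → total = 21
`q = 6` → q = 6
`if total > q: ...` → total > q is True → total = 6; q = 21
`total = total + q` → total = 27
`if total > 38: ...` → total > 38 is False, take else branch → q = 13
So q = 13

Answer: 13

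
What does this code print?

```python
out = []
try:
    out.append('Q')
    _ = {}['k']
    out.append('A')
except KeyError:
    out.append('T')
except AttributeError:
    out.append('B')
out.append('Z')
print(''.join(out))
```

Execution trace: 'Q' (try body) → 'T' (except KeyError) → 'Z' (after the try/except). Output: QTZ

Answer: QTZ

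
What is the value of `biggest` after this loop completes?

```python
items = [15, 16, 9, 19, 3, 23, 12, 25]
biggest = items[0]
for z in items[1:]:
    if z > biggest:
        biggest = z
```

Maximum of [15, 16, 9, 19, 3, 23, 12, 25]
`biggest` takes the values: 15 → 16 → 19 → 23 → 25

Answer: 25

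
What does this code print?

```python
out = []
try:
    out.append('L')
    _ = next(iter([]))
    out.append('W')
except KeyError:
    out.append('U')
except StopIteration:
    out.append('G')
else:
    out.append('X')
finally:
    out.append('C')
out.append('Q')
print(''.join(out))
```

Execution trace: 'L' (try body) → 'G' (except StopIteration) → 'C' (finally) → 'Q' (after the try/except). Output: LGCQ

Answer: LGCQ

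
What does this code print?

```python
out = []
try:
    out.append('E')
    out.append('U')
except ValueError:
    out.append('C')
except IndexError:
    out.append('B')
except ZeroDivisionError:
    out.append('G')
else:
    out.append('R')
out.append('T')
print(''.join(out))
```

Execution trace: 'E' (try body) → 'U' (try body, no exception) → 'R' (else) → 'T' (after the try/except). Output: EURT

Answer: EURT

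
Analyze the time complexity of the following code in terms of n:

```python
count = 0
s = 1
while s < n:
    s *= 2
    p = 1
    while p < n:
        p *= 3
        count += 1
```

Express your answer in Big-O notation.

Each loop level contributes: log n × log n. Multiplying the contributions gives O(log² n).

Answer: O(log² n)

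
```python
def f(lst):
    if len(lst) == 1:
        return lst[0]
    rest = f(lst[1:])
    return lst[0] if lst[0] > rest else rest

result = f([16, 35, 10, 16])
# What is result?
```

Recursive max over [16, 35, 10, 16] = 35

Answer: 35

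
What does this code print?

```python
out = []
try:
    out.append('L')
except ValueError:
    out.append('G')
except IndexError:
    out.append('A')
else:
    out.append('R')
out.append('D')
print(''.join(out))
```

Execution trace: 'L' (try body, no exception) → 'R' (else) → 'D' (after the try/except). Output: LRD

Answer: LRD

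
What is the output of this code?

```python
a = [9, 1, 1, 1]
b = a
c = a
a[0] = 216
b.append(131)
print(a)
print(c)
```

Key concept: multiple aliases.
Step by step:
`a = [9, 1, 1, 1]` → a = [9, 1, 1, 1]
`b = a` → b = [9, 1, 1, 1] (same object as a)
`c = a` → c = [9, 1, 1, 1] (same object as a, b)
`a[0] = 216` → a = [216, 1, 1, 1] (same object as b, c); b = [216, 1, 1, 1] (same object as a, c); c = [216, 1, 1, 1] (same object as a, b)
`b.append(131)` → a = [216, 1, 1, 1, 131] (same object as b, c); b = [216, 1, 1, 1, 131] (same object as a, c); c = [216, 1, 1, 1, 131] (same object as a, b)
`print(a)` → prints [216, 1, 1, 1, 131]
`print(c)` → prints [216, 1, 1, 1, 131]

Answer:
[216, 1, 1, 1, 131]
[216, 1, 1, 1, 131]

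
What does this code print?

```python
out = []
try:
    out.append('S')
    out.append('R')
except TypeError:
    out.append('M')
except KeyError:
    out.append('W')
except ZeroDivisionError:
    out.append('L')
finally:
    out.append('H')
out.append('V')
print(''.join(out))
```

Execution trace: 'S' (try body) → 'R' (try body, no exception) → 'H' (finally) → 'V' (after the try/except). Output: SRHV

Answer: SRHV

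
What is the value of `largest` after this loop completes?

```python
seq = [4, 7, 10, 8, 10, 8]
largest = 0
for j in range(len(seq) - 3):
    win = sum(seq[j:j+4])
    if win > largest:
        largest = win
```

Max sum of 4-element window in [4, 7, 10, 8, 10, 8]
`largest` takes the values: 0 → 29 → 35 → 36

Answer: 36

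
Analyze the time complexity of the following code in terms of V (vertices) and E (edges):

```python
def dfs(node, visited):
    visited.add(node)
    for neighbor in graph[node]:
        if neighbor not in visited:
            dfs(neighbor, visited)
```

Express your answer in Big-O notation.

This is Depth-first search (recursive). Time complexity: O(V + E).

Answer: O(V + E)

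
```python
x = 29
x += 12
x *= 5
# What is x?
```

Trace:
`x = 29` → x = 29
`x += 12` → x = 41
`x *= 5` → x = 205
So x = 205

Answer: 205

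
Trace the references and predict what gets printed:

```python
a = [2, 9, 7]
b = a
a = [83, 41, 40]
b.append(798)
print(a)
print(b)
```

Key concept: rebinding vs mutation: a is rebound to a new list, b still points at the original.
Step by step:
`a = [2, 9, 7]` → a = [2, 9, 7]
`b = a` → b = [2, 9, 7] (same object as a)
`a = [83, 41, 40]` → a = [83, 41, 40]
`b.append(798)` → b = [2, 9, 7, 798]
`print(a)` → prints [83, 41, 40]
`print(b)` → prints [2, 9, 7, 798]

Answer:
[83, 41, 40]
[2, 9, 7, 798]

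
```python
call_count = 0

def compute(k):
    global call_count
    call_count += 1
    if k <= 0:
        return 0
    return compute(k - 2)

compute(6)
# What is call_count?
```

Linear recursion stepping by 2: 4 calls from k=6 down to ≤0.

Answer: 4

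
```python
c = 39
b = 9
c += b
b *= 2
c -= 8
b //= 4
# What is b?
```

Trace:
`c = 39` → c = 39
`b = 9` → b = 9
`c += b` → c = 48
`b *= 2` → b = 18
`c -= 8` → c = 40
`b //= 4` → b = 4
So b = 4

Answer: 4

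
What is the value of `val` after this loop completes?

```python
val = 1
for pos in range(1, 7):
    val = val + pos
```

Start at 1, add 1 through 6
`val` takes the values: 1 → 2 → 4 → 7 → 11 → 16 → 22

Answer: 22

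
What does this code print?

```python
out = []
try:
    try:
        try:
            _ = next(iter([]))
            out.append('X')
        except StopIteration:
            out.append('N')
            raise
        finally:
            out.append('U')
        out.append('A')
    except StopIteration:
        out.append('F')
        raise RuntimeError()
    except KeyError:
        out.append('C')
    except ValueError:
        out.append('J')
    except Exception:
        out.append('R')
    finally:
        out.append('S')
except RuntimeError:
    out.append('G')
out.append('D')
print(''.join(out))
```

Execution trace: 'N' (inner except StopIteration) → 'U' (inner finally) → 'F' (except StopIteration) → 'S' (finally) → 'G' (outer except RuntimeError) → 'D' (after the try/except). Output: NUFSGD

Answer: NUFSGD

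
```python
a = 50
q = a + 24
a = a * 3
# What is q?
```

Trace:
`a = 50` → a = 50
`q = a + 24` → q = 74
`a = a * 3` → a = 150
So q = 74

Answer: 74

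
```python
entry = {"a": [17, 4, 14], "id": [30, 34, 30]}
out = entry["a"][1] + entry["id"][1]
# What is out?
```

Trace:
`entry = {"a": [17, 4, 14], "id": [30, 34, 30]}` → entry = {'a': [17, 4, 14], 'id': [30, 34, 30]}
`out = entry["a"][1] + entry["id"][1]` → out = 38
So out = 38

Answer: 38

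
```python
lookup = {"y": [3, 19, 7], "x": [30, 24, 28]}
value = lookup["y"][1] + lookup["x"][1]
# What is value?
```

Trace:
`lookup = {"y": [3, 19, 7], "x": [30, 24, 28]}` → lookup = {'y': [3, 19, 7], 'x': [30, 24, 28]}
`value = lookup["y"][1] + lookup["x"][1]` → value = 43
So value = 43

Answer: 43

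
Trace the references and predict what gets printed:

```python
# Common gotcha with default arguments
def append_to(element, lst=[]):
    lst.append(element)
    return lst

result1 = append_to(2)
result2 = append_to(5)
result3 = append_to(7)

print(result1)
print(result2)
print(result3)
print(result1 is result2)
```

Key concept: mutable default argument gotcha.
Step by step:
`result1 = append_to(2)` → result1 = [2]
`result2 = append_to(5)` → result1 = [2, 5] (same object as result2); result2 = [2, 5] (same object as result1)
`result3 = append_to(7)` → result1 = [2, 5, 7] (same object as result2, result3); result2 = [2, 5, 7] (same object as result1, result3); result3 = [2, 5, 7] (same object as result1, result2)
`print(result1)` → prints [2, 5, 7]
`print(result2)` → prints [2, 5, 7]
`print(result3)` → prints [2, 5, 7]
`print(result1 is result2)` → prints True

Answer:
[2, 5, 7]
[2, 5, 7]
[2, 5, 7]
True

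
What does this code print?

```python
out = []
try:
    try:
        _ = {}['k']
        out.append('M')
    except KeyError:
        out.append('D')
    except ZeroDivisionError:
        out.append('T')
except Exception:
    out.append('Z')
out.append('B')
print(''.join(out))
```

Execution trace: 'D' (inner except KeyError) → 'B' (after the try/except). Output: DB

Answer: DB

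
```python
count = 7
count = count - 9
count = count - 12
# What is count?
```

Trace:
`count = 7` → count = 7
`count = count - 9` → count = -2
`count = count - 12` → count = -14
So count = -14

Answer: -14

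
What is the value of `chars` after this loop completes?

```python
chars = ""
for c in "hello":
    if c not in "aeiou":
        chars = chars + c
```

Remove vowels from 'hello'
`chars` takes the values: "" → "h" → "hl" → "hll"

Answer: "hll"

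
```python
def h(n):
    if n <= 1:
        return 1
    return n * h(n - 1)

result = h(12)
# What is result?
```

h(12) = 12 * 11 * 10 * 9 * 8 * 7 * 6 * 5 * 4 * 3 * 2 * 1 = 479001600

Answer: 479001600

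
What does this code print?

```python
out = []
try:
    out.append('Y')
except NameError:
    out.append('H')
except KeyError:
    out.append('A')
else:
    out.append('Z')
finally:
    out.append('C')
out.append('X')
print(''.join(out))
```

Execution trace: 'Y' (try body, no exception) → 'Z' (else) → 'C' (finally) → 'X' (after the try/except). Output: YZCX

Answer: YZCX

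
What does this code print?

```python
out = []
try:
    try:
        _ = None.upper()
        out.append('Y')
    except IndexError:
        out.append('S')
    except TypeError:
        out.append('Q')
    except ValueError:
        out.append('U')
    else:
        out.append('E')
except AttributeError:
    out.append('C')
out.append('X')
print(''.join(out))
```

Execution trace: 'C' (outer except AttributeError) → 'X' (after the try/except). Output: CX

Answer: CX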